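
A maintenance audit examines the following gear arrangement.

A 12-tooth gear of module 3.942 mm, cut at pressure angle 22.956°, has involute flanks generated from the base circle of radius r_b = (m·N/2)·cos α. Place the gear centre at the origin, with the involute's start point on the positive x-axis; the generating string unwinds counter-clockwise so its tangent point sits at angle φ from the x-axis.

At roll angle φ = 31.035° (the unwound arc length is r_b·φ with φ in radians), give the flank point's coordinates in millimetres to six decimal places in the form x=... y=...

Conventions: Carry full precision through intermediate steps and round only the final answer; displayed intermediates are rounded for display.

x=24.743262 y=1.120225

recognized (one wheel, involute flank): single-mesh tooth geometry, m = 3.942, N = 12
pitch radius r_p = m·N/2 = 3.942·12/2 = 23.652000
base radius r_b = r_p·cos α = 23.652000·cos 22.956° = 21.778871
roll angle φ = 31.035° = 0.54166293 rad
x = r_b·(cos φ + φ·sin φ) = 24.743262
y = r_b·(sin φ − φ·cos φ) = 1.120225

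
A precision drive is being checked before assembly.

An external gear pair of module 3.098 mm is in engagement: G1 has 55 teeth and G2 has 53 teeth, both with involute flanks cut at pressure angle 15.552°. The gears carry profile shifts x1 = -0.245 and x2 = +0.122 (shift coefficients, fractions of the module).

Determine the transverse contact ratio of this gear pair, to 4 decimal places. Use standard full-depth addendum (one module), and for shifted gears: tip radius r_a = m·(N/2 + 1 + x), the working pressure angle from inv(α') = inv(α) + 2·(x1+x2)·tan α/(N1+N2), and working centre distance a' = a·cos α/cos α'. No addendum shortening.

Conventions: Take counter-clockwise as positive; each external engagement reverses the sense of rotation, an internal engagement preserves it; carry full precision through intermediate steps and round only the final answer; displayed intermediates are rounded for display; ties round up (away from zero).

2.1019

single-mesh involute tooth geometry (55T engaging 53T at module 3.098)
base radii: r_b1 = 82.075800, r_b2 = 79.091225
tip radii: r_a1 = 87.533990, r_a2 = 85.572956
inv(α') = inv(15.552°) + 2·(-0.245+0.122)·tan α/(55+53) = 0.00623465  ⇒  α' = 15.06739°
a' = a·cos α / cos α' = 167.2920·cos 15.552°/cos 15.06739° = 166.905097
action lengths: √(r_a1²−r_b1²) = 30.426346, √(r_a2²−r_b2²) = 32.669694
base pitch p_b = π·m·cos α = 9.376317
CR = (30.426346 + 32.669694 − 166.905097·sin 15.06739°)/9.376317 = 2.101916
contact ratio ≈ 2.1019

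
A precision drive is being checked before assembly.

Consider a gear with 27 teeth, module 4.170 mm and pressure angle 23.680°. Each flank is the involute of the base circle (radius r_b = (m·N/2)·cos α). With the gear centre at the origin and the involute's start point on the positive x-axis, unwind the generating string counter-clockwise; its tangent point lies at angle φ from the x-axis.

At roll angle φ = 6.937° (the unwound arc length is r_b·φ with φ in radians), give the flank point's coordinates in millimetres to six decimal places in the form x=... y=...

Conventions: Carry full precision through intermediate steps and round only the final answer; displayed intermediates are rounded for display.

x=51.931605 y=0.030455

class = single-mesh tooth geometry [base-circle involute, m = 4.170, 27T]
pitch radius r_p = m·N/2 = 4.170·27/2 = 56.295000
base radius r_b = r_p·cos α = 56.295000·cos 23.680° = 51.555121
roll angle φ = 6.937° = 0.12107349 rad
x = r_b·(cos φ + φ·sin φ) = 51.931605
y = r_b·(sin φ − φ·cos φ) = 0.030455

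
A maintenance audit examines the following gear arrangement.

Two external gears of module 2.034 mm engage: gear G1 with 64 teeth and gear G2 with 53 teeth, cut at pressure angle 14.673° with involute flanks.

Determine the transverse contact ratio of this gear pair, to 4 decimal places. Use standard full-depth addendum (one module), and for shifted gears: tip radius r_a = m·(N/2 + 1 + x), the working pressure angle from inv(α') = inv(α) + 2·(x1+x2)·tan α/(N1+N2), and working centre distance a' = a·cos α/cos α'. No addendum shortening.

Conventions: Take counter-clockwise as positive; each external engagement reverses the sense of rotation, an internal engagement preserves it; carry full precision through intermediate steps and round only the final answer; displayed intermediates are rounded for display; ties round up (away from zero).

2.1608

single-mesh involute tooth geometry (64T engaging 53T at module 2.034)
base radii: r_b1 = 62.965300, r_b2 = 52.143139
tip radii: r_a1 = 67.122000, r_a2 = 55.935000
no profile shift: α' = α, a' = a
action lengths: √(r_a1²−r_b1²) = 23.253686, √(r_a2²−r_b2²) = 20.243945
base pitch p_b = π·m·cos α = 6.181604
CR = (23.253686 + 20.243945 − 118.989000·sin 14.67300°)/6.181604 = 2.160842
contact ratio ≈ 2.1608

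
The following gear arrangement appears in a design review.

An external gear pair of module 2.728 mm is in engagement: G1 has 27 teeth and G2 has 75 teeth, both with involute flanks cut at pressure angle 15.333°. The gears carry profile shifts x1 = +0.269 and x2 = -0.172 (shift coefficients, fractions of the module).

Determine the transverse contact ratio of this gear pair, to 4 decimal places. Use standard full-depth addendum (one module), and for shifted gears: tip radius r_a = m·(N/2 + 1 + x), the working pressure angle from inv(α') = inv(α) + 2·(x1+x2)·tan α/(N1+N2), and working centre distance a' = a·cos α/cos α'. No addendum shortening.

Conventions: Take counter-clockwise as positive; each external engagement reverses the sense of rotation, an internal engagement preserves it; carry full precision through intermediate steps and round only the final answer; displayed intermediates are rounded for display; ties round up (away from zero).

1.9215

topology: single-mesh involute geometry — m = 2.728, 27T/75T pair
base radii: r_b1 = 35.517118, r_b2 = 98.658660
tip radii: r_a1 = 40.289832, r_a2 = 104.558784
inv(α') = inv(15.333°) + 2·(+0.269-0.172)·tan α/(27+75) = 0.00709837  ⇒  α' = 15.72009°
a' = a·cos α / cos α' = 139.1280·cos 15.333°/cos 15.72009° = 139.389383
action lengths: √(r_a1²−r_b1²) = 19.021170, √(r_a2²−r_b2²) = 34.626697
base pitch p_b = π·m·cos α = 8.265209
CR = (19.021170 + 34.626697 − 139.389383·sin 15.72009°)/8.265209 = 1.921549
contact ratio ≈ 1.9215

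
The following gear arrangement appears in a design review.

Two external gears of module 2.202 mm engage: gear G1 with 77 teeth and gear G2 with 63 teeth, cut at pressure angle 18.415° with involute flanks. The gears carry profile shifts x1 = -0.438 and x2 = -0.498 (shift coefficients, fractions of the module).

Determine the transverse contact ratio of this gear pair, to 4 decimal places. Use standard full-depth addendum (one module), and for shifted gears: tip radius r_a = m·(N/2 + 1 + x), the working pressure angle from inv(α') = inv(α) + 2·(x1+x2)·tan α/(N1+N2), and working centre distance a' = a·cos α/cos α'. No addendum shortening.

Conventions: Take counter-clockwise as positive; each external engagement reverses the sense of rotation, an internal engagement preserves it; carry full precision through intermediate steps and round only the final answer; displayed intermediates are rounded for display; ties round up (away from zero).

2.2114

single-mesh involute tooth geometry (77T engaging 63T at module 2.202)
base radii: r_b1 = 80.435853, r_b2 = 65.811153
tip radii: r_a1 = 86.014524, r_a2 = 70.468404
inv(α') = inv(18.415°) + 2·(-0.438-0.498)·tan α/(77+63) = 0.00709217  ⇒  α' = 15.71560°
a' = a·cos α / cos α' = 154.1400·cos 18.415°/cos 15.71560° = 151.926311
action lengths: √(r_a1²−r_b1²) = 30.472477, √(r_a2²−r_b2²) = 25.193018
base pitch p_b = π·m·cos α = 6.563550
CR = (30.472477 + 25.193018 − 151.926311·sin 15.71560°)/6.563550 = 2.211356
contact ratio ≈ 2.2114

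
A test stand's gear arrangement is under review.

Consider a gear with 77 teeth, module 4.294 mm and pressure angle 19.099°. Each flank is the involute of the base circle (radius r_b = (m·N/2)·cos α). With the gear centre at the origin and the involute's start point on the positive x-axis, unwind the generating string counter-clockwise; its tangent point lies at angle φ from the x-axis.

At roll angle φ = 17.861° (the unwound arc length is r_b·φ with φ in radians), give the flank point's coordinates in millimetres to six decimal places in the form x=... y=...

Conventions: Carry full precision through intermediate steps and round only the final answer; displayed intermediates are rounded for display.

x=163.626033 y=1.562196

recognized (one wheel, involute flank): single-mesh tooth geometry, m = 4.294, N = 77
pitch radius r_p = m·N/2 = 4.294·77/2 = 165.319000
base radius r_b = r_p·cos α = 165.319000·cos 19.099° = 156.218953
roll angle φ = 17.861° = 0.31173326 rad
x = r_b·(cos φ + φ·sin φ) = 163.626033
y = r_b·(sin φ − φ·cos φ) = 1.562196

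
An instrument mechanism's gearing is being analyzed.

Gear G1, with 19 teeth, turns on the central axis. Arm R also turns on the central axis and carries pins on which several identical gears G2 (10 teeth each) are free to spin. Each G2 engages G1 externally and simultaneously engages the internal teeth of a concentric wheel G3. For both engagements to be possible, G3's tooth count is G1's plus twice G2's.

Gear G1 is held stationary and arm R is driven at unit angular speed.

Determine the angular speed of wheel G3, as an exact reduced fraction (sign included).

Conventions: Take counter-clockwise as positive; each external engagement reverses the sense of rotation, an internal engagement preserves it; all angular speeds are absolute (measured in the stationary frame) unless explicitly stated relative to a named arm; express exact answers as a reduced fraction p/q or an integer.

58/39

topology: planetary set — G1 19T / G2 10T / G3 39T, arm = carrier (Willis)
ring teeth: 19 + 2·10 = 39
19(ω_sun−ω_arm) = −39(ω_ring−ω_arm),  ω_sun = 0, ω_arm = 1
ω_ring = 1 − (19/39)(0−1) = 58/39
exact speed ratio = 58/39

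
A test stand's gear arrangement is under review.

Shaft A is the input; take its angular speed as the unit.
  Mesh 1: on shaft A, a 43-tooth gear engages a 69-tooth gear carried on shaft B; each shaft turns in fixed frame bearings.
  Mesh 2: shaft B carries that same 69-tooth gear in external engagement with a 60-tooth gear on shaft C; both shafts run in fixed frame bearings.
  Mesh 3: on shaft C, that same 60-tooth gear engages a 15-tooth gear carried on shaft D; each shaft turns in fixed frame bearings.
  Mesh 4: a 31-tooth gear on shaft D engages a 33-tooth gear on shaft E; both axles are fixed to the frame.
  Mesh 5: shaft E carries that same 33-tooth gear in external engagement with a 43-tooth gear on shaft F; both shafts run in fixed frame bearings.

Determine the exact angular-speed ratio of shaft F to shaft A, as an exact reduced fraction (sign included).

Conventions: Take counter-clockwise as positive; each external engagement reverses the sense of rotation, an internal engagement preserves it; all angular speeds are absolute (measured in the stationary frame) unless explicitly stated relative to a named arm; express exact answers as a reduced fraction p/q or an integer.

-31/15

class = fixed-axis compound train [5 meshes; 5 ratios multiply, 5 sense flips]
mesh 1 [43T→69T]: running ratio 43/69, sense −
mesh 2 [69T→60T]: running ratio 43/60, sense +
mesh 3 [60T→15T]: running ratio 43/15, sense −
mesh 4 [31T→33T]: running ratio 1333/495, sense +
mesh 5 [33T→43T]: running ratio 31/15, sense −
ω_out/ω_in = -31/15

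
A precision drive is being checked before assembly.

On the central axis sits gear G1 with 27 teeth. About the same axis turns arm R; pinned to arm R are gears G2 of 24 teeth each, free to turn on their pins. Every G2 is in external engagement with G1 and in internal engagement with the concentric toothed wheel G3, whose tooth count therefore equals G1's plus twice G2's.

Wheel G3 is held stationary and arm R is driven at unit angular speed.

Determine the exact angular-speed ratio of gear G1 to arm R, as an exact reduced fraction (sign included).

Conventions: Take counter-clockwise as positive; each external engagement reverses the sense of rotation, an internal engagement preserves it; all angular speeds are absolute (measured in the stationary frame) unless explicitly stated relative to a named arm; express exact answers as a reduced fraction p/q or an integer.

class = planetary set [G3 = 27+2·24 = 75; Willis about the carrier]
ring teeth: 27 + 2·24 = 75
27(ω_sun−ω_arm) = −75(ω_ring−ω_arm),  ω_ring = 0, ω_arm = 1
ω_sun = 1 − (75/27)(0−1) = 34/9
ω_out/ω_in = 34/9

34/9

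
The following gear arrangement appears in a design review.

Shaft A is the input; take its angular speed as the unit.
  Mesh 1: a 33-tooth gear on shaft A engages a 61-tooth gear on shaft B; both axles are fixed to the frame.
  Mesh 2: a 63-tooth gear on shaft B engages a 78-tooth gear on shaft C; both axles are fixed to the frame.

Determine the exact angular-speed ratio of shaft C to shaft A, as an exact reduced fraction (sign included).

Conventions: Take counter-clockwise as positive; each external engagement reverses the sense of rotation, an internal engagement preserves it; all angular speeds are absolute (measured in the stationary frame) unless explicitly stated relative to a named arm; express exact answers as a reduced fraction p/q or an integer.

class = fixed-axis compound train [2 meshes; 2 ratios multiply, 2 sense flips]
mesh 1 [33T→61T]: running ratio 33/61, sense −
mesh 2 [63T→78T]: running ratio 693/1586, sense +
ω_out/ω_in = 693/1586

693/1586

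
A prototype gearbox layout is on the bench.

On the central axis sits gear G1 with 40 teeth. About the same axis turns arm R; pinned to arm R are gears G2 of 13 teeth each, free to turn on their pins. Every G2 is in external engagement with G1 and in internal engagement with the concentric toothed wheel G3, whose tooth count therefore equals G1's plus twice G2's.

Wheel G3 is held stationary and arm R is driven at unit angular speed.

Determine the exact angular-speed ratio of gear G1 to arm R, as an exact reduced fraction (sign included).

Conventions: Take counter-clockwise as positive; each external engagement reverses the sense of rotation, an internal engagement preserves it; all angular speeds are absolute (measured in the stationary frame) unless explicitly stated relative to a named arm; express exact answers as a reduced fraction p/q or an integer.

53/20

planetary set (40T centre, 13T on arm, 66T internal) — Willis relation
ring teeth: 40 + 2·13 = 66
40(ω_sun−ω_arm) = −66(ω_ring−ω_arm),  ω_ring = 0, ω_arm = 1
ω_sun = 1 − (66/40)(0−1) = 53/20
ω_out/ω_in = 53/20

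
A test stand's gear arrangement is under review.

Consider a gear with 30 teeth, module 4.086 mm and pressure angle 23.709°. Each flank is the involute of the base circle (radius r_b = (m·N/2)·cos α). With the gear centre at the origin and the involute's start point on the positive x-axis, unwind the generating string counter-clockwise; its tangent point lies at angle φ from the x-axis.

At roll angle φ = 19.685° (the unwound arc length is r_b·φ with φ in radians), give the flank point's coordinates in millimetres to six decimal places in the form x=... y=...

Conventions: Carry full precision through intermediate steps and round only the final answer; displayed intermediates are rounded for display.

x=59.331996 y=0.749682

recognized (one wheel, involute flank): single-mesh tooth geometry, m = 4.086, N = 30
pitch radius r_p = m·N/2 = 4.086·30/2 = 61.290000
base radius r_b = r_p·cos α = 61.290000·cos 23.709° = 56.117090
roll angle φ = 19.685° = 0.34356806 rad
x = r_b·(cos φ + φ·sin φ) = 59.331996
y = r_b·(sin φ − φ·cos φ) = 0.749682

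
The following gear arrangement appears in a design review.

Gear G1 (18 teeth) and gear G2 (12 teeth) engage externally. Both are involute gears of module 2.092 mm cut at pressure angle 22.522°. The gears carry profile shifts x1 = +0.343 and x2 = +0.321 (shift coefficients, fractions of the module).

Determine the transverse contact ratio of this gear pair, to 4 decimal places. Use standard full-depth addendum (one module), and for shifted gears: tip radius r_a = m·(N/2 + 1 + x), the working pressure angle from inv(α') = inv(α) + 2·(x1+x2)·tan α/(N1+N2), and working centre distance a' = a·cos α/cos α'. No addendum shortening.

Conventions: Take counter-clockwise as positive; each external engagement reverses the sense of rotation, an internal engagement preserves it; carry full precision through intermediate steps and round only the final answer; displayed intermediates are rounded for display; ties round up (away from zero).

topology: single-mesh involute geometry — m = 2.092, 18T/12T pair
base radii: r_b1 = 17.392036, r_b2 = 11.594691
tip radii: r_a1 = 21.637556, r_a2 = 15.315532
inv(α') = inv(22.522°) + 2·(+0.343+0.321)·tan α/(18+12) = 0.03993620  ⇒  α' = 27.35848°
a' = a·cos α / cos α' = 31.3800·cos 22.522°/cos 27.35848° = 32.637248
action lengths: √(r_a1²−r_b1²) = 12.872487, √(r_a2²−r_b2²) = 10.006431
base pitch p_b = π·m·cos α = 6.070966
CR = (12.872487 + 10.006431 − 32.637248·sin 27.35848°)/6.070966 = 1.298025
contact ratio ≈ 1.2980

1.2980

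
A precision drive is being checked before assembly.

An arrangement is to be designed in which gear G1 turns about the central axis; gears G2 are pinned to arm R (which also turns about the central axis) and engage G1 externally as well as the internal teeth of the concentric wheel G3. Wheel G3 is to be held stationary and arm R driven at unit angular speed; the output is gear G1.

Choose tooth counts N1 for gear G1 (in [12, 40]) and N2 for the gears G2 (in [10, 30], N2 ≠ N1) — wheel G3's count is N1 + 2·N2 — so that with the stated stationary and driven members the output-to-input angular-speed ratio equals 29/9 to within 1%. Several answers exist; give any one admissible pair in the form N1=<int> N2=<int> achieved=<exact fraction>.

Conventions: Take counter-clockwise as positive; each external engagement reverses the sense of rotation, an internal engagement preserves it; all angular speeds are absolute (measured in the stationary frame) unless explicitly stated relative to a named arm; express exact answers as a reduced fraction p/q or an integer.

planetary set to be sized for 29/9 (Willis relation)
Willis with ω_ring = 0: ω_sun/ω_arm = (N1+N3)/N1; set equal to 29/9  ⇒  N3/N1 = 29/9 − 1 = 20/9
N3 = N1 + 2·N2  ⇒  N2/N1 = (N3/N1 − 1)/2 = (20/9 − 1)/2 = 11/18
smallest multiple with N1 ≥ 12 and N2 ≥ 10: k = 1  ⇒  N1 = 1·18 = 18, N2 = 1·11 = 11 (N1 ≤ 40, N2 ≤ 30, N2 ≠ N1 ✓), N3 = 18 + 2·11 = 40
check: (N1+N3)/N1 with N1 = 18, N3 = 40 gives 29/9; |achieved − target| = 0 ≤ 29/900 ✓

N1=18 N2=11 achieved=29/9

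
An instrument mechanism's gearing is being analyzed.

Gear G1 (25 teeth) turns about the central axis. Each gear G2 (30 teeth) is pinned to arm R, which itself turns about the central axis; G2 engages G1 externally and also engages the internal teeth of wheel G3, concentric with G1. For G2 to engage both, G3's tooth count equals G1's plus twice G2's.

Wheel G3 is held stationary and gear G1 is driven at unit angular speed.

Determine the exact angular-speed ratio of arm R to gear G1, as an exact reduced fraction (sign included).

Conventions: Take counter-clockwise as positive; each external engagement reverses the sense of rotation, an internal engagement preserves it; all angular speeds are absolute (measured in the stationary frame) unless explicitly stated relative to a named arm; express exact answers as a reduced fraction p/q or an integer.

topology: planetary set — G1 25T / G2 30T / G3 85T, arm = carrier (Willis)
ring teeth: 25 + 2·30 = 85
25(ω_sun−ω_arm) = −85(ω_ring−ω_arm),  ω_ring = 0, ω_sun = 1
25(1−ω_arm) = −85(0−ω_arm)  ⇒  110·ω_arm = 25  ⇒  ω_arm = 5/22
ω_out/ω_in = 5/22

5/22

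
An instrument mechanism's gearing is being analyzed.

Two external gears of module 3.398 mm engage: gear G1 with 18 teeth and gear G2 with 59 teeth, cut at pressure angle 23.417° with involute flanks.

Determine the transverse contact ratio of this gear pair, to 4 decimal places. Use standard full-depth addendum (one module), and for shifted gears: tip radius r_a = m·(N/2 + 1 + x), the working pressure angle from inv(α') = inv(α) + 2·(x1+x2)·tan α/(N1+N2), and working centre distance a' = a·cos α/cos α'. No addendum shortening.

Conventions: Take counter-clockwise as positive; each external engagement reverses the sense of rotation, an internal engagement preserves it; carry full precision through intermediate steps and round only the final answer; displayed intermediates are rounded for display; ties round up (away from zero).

single-mesh involute tooth geometry (18T engaging 59T at module 3.398)
base radii: r_b1 = 28.063167, r_b2 = 91.984825
tip radii: r_a1 = 33.980000, r_a2 = 103.639000
no profile shift: α' = α, a' = a
action lengths: √(r_a1²−r_b1²) = 19.159829, √(r_a2²−r_b2²) = 47.747610
base pitch p_b = π·m·cos α = 9.795893
CR = (19.159829 + 47.747610 − 130.823000·sin 23.41700°)/9.795893 = 1.522652
contact ratio ≈ 1.5227

1.5227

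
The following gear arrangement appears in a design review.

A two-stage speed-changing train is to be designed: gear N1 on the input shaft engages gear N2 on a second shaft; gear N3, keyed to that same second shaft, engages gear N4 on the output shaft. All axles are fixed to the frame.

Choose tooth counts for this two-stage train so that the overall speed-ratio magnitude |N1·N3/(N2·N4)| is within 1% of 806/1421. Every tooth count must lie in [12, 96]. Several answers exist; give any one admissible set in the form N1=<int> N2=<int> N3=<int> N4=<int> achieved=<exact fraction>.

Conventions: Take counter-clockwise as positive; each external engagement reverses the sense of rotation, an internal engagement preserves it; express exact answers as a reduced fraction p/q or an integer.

2-stage fixed-axis compound train for ratio 806/1421
target = 806/1421 in lowest terms: an exact hit needs N1·N3 = k·806 and N2·N4 = k·1421 for one integer k, every count in [12, 96]; additionally prefer no 1:1 stage (N1 ≠ N2, N3 ≠ N4)
k = 1: N1·N3 = 806 = 13·62, N2·N4 = 1421 = 29·49
achieved = 13·62/(29·49) = 806/1421; |achieved − target| = 0 ≤ 403/71050 ✓

N1=13 N2=29 N3=62 N4=49 achieved=806/1421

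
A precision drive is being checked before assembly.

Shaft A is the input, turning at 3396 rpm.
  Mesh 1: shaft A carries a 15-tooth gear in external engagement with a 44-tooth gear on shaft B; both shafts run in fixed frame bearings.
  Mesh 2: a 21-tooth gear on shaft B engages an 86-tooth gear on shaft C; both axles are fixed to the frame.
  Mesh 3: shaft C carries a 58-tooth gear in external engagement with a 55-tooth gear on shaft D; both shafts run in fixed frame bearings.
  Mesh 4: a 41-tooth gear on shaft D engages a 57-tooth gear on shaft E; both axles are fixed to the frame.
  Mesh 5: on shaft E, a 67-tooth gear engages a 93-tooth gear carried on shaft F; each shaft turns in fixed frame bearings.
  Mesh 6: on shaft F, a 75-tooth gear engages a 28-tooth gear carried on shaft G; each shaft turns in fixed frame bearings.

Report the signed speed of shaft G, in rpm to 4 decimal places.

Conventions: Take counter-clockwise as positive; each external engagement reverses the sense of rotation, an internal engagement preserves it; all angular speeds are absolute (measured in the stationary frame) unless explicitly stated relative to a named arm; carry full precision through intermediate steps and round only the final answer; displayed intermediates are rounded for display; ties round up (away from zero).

+413.8057 rpm

recognized (7 fixed axles, 6 meshes): fixed-axis compound train
mesh 1 [15T→44T]: ω = 3396.0000×15/44 = 1157.7273 rpm, sense flips to −
mesh 2 [21T→86T]: ω = 1157.7273×21/86 = 282.7008 rpm, sense flips to +
mesh 3 [58T→55T]: ω = 282.7008×58/55 = 298.1209 rpm, sense flips to −
mesh 4 [41T→57T]: ω = 298.1209×41/57 = 214.4378 rpm, sense flips to +
mesh 5 [67T→93T]: ω = 214.4378×67/93 = 154.4875 rpm, sense flips to −
mesh 6 [75T→28T]: ω = 154.4875×75/28 = 413.8057 rpm, sense flips to +
signed output speed = +413.8057 rpm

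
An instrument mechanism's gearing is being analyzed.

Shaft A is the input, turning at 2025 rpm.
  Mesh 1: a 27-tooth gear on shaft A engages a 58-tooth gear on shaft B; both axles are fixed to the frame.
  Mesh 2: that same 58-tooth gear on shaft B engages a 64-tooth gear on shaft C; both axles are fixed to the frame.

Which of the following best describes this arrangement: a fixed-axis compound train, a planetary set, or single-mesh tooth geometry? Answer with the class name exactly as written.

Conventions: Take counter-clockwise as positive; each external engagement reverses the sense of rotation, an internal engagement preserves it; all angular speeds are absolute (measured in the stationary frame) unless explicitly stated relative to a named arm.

fixed-axis compound train

2-mesh fixed-axis compound train (all bearings frame-fixed)
classification: fixed-axis compound train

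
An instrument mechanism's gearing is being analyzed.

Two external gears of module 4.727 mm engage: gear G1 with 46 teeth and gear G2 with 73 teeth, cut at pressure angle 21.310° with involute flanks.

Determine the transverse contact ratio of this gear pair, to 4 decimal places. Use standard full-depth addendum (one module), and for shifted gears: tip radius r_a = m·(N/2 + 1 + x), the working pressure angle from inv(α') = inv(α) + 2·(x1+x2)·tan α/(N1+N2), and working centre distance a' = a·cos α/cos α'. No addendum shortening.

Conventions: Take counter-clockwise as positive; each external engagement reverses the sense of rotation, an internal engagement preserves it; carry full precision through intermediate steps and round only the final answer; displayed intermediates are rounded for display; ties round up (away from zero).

1.7074

single-mesh involute tooth geometry (46T engaging 73T at module 4.727)
base radii: r_b1 = 101.287508, r_b2 = 160.738871
tip radii: r_a1 = 113.448000, r_a2 = 177.262500
no profile shift: α' = α, a' = a
action lengths: √(r_a1²−r_b1²) = 51.100778, √(r_a2²−r_b2²) = 74.732920
base pitch p_b = π·m·cos α = 13.834960
CR = (51.100778 + 74.732920 − 281.256500·sin 21.31000°)/13.834960 = 1.707355
contact ratio ≈ 1.7074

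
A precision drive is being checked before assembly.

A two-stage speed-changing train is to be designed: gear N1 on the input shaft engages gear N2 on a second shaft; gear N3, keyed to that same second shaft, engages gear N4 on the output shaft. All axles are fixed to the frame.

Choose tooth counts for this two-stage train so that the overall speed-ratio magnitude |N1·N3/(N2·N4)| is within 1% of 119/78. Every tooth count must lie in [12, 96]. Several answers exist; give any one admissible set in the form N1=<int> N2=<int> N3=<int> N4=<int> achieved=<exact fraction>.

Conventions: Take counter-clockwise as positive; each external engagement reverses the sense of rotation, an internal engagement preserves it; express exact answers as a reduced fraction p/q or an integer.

class = fixed-axis compound train [2-stage, 119/78 wanted]
target = 119/78 in lowest terms: an exact hit needs N1·N3 = k·119 and N2·N4 = k·78 for one integer k, every count in [12, 96]; additionally prefer no 1:1 stage (N1 ≠ N2, N3 ≠ N4)
k = 1: no 1:1-free in-range split of k·119 and k·78 into factor pairs; take k = 2
k = 2: N1·N3 = 238 = 14·17, N2·N4 = 156 = 12·13
achieved = 14·17/(12·13) = 119/78; |achieved − target| = 0 ≤ 119/7800 ✓

N1=14 N2=12 N3=17 N4=13 achieved=119/78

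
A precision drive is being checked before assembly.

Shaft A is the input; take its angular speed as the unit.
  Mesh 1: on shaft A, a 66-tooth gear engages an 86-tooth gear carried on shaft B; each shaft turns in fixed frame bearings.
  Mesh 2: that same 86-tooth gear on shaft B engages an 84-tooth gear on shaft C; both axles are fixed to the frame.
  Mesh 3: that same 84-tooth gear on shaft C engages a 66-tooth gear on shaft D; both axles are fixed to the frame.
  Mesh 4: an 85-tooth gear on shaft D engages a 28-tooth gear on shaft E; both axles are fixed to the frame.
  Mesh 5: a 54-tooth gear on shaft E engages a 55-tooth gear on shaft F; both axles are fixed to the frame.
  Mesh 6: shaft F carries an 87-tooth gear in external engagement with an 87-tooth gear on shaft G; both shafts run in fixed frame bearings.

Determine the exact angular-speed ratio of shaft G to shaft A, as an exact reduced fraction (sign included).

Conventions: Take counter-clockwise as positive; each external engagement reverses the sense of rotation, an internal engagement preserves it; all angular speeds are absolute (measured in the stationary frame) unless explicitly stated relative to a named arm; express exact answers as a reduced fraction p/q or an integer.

class = fixed-axis compound train [6 meshes; 6 ratios multiply, 6 sense flips]
mesh 1 [66T→86T]: running ratio 33/43, sense −
mesh 2 [86T→84T]: running ratio 11/14, sense +
mesh 3 [84T→66T]: running ratio 1, sense −
mesh 4 [85T→28T]: running ratio 85/28, sense +
mesh 5 [54T→55T]: running ratio 459/154, sense −
mesh 6 [87T→87T]: running ratio 459/154, sense +
ω_out/ω_in = 459/154

459/154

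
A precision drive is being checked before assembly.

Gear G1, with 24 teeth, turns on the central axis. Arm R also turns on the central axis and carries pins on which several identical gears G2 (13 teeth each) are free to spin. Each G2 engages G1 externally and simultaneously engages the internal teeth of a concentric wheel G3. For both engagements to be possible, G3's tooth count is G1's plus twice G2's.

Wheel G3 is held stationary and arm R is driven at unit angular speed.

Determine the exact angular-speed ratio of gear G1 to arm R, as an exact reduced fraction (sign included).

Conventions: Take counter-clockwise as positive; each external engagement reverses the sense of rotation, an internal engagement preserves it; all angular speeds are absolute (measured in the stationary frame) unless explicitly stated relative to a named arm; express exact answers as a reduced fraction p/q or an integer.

planetary set (24T centre, 13T on arm, 50T internal) — Willis relation
ring teeth: 24 + 2·13 = 50
24(ω_sun−ω_arm) = −50(ω_ring−ω_arm),  ω_ring = 0, ω_arm = 1
ω_sun = 1 − (50/24)(0−1) = 37/12
ω_out/ω_in = 37/12

37/12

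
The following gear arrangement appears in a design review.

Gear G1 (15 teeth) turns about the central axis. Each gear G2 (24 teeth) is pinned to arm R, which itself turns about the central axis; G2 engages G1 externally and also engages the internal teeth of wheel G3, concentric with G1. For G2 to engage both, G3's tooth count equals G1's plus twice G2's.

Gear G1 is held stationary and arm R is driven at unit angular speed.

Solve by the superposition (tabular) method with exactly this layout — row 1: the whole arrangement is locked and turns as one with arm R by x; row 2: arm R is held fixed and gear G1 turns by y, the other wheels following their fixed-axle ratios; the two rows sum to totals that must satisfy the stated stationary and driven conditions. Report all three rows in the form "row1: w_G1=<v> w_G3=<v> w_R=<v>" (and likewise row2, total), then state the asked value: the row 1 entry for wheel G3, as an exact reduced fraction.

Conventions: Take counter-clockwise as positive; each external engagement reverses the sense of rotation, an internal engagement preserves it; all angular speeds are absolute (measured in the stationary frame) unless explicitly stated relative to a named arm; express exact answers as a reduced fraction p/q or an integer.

class = planetary set [G3 = 15+2·24 = 63; Willis about the carrier]
row 1 — lock + rotate with arm: ω_sun = ω_ring = ω_arm = x
row 2 (arm held, sun turns y): ω_ring = −(15/63)·y, ω_arm = 0
boundary: total ω_sun = x + y = 0 and total ω_arm = x = 1  ⇒  y = -1, x = 1
row 2 ring = −(15/63)·(-1) = 5/21
totals (row 1 + row 2): sun 1 + (-1) = 0, ring 1 + 5/21 = 26/21, arm 1 + 0 = 1
asked cell (row1, ring) = 1

row1: w_G1=1 w_G3=1 w_R=1
row2: w_G1=-1 w_G3=5/21 w_R=0
total: w_G1=0 w_G3=26/21 w_R=1
asked value: 1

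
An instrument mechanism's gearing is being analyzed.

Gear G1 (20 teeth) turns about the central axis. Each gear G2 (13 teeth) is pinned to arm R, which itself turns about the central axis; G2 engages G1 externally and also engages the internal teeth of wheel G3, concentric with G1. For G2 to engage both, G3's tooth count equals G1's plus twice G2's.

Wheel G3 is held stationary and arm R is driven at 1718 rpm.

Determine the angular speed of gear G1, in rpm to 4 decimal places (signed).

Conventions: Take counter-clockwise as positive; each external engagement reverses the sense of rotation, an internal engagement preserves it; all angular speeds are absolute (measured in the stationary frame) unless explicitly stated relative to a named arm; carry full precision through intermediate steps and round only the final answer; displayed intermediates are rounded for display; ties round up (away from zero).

+5669.4000 rpm

planetary set (20T centre, 13T on arm, 46T internal) — Willis relation
normalise by the input: solve with ω_arm = 1, then scale by 1718 rpm
ring teeth: 20 + 2·13 = 46
20(ω_sun−ω_arm) = −46(ω_ring−ω_arm),  ω_ring = 0, ω_arm = 1
ω_sun = 1 − (46/20)(0−1) = 33/10
scale: ω_sun = 33/10 × 1718 rpm = +5669.4000 rpm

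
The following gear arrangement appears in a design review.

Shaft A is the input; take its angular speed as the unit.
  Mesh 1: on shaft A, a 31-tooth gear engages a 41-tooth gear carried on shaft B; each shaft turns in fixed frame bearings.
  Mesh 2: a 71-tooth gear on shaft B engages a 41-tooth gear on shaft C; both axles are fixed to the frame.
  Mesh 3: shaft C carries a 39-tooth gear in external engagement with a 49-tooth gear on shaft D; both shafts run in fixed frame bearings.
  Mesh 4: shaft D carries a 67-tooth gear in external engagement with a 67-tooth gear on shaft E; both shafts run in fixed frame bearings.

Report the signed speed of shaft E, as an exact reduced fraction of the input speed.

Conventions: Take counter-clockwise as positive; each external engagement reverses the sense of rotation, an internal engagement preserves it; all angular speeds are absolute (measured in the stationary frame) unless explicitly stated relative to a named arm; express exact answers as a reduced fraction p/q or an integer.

85839/82369

4-mesh fixed-axis compound train (all bearings frame-fixed)
mesh 1 [31T→41T]: |ω|/ω_in = 1×31/41 = 31/41, sense flips to −
mesh 2 [71T→41T]: |ω|/ω_in = (31/41)×71/41 = 2201/1681, sense flips to +
mesh 3 [39T→49T]: |ω|/ω_in = (2201/1681)×39/49 = 85839/82369, sense flips to −
mesh 4 [67T→67T]: |ω|/ω_in = (85839/82369)×67/67 = 85839/82369, sense flips to +
signed output speed (× input speed) = 85839/82369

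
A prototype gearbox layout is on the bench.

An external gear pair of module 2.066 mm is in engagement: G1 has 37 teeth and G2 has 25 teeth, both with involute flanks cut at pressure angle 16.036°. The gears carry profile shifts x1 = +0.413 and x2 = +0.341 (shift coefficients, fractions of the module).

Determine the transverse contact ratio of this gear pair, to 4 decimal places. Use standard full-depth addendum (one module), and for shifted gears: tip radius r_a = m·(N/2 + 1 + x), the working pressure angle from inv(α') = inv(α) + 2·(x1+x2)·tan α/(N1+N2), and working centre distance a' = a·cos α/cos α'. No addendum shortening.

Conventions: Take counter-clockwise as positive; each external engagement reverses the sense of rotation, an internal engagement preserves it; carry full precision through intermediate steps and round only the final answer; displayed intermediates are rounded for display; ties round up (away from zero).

class = single-mesh tooth geometry [involute pair 37T × 25T, m = 2.066]
base radii: r_b1 = 36.733757, r_b2 = 24.820106
tip radii: r_a1 = 41.140258, r_a2 = 28.595506
inv(α') = inv(16.036°) + 2·(+0.413+0.341)·tan α/(37+25) = 0.01453542  ⇒  α' = 19.83902°
a' = a·cos α / cos α' = 64.0460·cos 16.036°/cos 19.83902° = 65.437592
action lengths: √(r_a1²−r_b1²) = 18.524361, √(r_a2²−r_b2²) = 14.200891
base pitch p_b = π·m·cos α = 6.237973
CR = (18.524361 + 14.200891 − 65.437592·sin 19.83902°)/6.237973 = 1.685986
contact ratio ≈ 1.6860

1.6860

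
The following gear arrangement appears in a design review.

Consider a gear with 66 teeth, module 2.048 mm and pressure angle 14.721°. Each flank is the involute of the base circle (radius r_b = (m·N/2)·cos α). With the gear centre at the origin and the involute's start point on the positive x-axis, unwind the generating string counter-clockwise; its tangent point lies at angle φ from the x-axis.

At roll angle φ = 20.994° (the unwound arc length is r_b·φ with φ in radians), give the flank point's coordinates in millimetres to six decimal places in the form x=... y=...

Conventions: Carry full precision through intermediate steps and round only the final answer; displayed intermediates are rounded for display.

recognized (one wheel, involute flank): single-mesh tooth geometry, m = 2.048, N = 66
pitch radius r_p = m·N/2 = 2.048·66/2 = 67.584000
base radius r_b = r_p·cos α = 67.584000·cos 14.721° = 65.365534
roll angle φ = 20.994° = 0.36641442 rad
x = r_b·(cos φ + φ·sin φ) = 69.607320
y = r_b·(sin φ − φ·cos φ) = 1.057556

x=69.607320 y=1.057556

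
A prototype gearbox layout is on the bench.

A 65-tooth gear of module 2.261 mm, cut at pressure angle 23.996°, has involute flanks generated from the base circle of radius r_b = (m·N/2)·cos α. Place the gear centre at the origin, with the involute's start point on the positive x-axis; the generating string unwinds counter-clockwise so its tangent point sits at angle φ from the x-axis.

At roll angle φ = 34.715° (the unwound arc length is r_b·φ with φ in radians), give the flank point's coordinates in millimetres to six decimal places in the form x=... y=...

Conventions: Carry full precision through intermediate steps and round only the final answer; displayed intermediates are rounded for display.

x=78.345821 y=4.796918

topology: single-mesh involute geometry — m = 2.261, N = 65
pitch radius r_p = m·N/2 = 2.261·65/2 = 73.482500
base radius r_b = r_p·cos α = 73.482500·cos 23.996° = 67.131691
roll angle φ = 34.715° = 0.60589105 rad
x = r_b·(cos φ + φ·sin φ) = 78.345821
y = r_b·(sin φ − φ·cos φ) = 4.796918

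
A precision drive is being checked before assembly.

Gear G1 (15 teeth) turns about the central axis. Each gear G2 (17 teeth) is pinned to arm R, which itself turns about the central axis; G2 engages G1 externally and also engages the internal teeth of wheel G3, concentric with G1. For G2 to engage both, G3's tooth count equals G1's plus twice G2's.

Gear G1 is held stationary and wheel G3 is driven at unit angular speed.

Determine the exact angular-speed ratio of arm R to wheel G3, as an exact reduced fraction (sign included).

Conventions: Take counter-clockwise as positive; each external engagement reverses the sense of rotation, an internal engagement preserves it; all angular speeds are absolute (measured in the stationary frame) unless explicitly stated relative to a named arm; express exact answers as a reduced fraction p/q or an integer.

planetary set (15T centre, 17T on arm, 49T internal) — Willis relation
ring teeth: 15 + 2·17 = 49
15(ω_sun−ω_arm) = −49(ω_ring−ω_arm),  ω_sun = 0, ω_ring = 1
15(0−ω_arm) = −49(1−ω_arm)  ⇒  64·ω_arm = 49  ⇒  ω_arm = 49/64
ω_out/ω_in = 49/64

49/64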